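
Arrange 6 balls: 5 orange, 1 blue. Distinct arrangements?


6!/(5!×1!) = 6

6


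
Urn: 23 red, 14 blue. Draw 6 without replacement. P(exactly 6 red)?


Hypergeometric: C(23,6)×C(14,0)/C(37,6)
= 100947×1/2324784 = 437/10064

P(X=6) = 437/10064 ≈ 4.34%


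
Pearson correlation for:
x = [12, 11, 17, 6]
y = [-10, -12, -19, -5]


n=4, Σx=46, Σy=-46, Σxy=-605, Σx²=590, Σy²=630
r = (4×(-605) - 46×(-46))/√((4×590 - 46²)(4×630 - (-46)²))
= -304/√(244×404) = -304/√98576 ≈ -304/313.9682 ≈ -0.9683

r ≈ -0.9683


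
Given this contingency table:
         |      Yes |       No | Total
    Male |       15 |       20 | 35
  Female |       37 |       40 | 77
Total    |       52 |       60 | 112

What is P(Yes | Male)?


P(Yes | Male) = 15/(15+20) = 15/35 = 3/7

P(Yes|Male) = 3/7 ≈ 42.86%


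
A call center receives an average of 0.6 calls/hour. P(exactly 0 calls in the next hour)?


Poisson(λ=0.6): P(X=0) = e^(-λ)×λ^k/k!
= e^(-0.6) × 0.6^0 / 0!
≈ 0.5488116361 × 1 / 1 ≈ 0.548812

P(X=0) ≈ 0.548812 ≈ 54.88%


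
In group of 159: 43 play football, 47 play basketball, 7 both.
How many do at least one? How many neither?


|A∪B| = 43+47-7 = 83
Neither = 159-83 = 76

At least one: 83; Neither: 76


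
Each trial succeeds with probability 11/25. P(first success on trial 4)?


Geometric: P(X=4) = (1-p)^(k-1)×p = (14/25)^3×11/25 = 30184/390625

P(X=4) = 30184/390625 ≈ 7.73%


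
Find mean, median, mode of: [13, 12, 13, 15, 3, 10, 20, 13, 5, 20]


Sorted: [3, 5, 10, 12, 13, 13, 13, 15, 20, 20]
Mean = 124/10 = 62/5
Median = 13
Freq: {13: 3, 12: 1, 15: 1, 3: 1, 10: 1, 20: 2, 5: 1}
Mode: [13]

Mean=62/5, Median=13, Mode=13


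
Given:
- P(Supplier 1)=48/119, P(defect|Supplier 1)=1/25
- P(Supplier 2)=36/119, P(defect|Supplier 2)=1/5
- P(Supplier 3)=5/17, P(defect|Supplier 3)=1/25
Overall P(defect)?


P(B) = Σ P(B|Aᵢ)×P(Aᵢ)
  1/25×48/119 = 48/2975
  1/5×36/119 = 36/595
  1/25×5/17 = 1/85
Sum = 263/2975

P(defect) = 263/2975 ≈ 8.84%


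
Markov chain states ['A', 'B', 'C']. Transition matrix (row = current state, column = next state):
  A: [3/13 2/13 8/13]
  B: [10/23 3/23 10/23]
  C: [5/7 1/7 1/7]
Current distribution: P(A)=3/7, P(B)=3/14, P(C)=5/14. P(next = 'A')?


P(next=A) = Σᵢ P(now=i)×P(i→A)
= 3/7×3/13 + 3/14×10/23 + 5/14×5/7
= 9/91 + 15/161 + 25/98 = 13103/29302

P = 13103/29302 ≈ 0.4472


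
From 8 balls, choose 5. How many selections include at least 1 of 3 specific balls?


Complement: C(8,5) - C(5,5) = 56 - 1 = 55

55


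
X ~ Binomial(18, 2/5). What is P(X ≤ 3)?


P(X ≤ 3) = Σ P(X=i) for i=0..3
P(X=0) = 387420489/3814697265625
P(X=1) = 4649045868/3814697265625
P(X=2) = 26344593252/3814697265625
P(X=3) = 93669664896/3814697265625
Sum = 25010144901/762939453125

P(X ≤ 3) = 25010144901/762939453125 ≈ 3.28%


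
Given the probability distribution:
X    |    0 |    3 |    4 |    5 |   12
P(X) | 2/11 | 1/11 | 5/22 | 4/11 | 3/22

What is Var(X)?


E[X] = 51/11
E[X²] = 365/11
Var(X) = E[X²] - (E[X])² = 365/11 - 2601/121 = 1414/121

Var(X) = 1414/121 ≈ 11.6860


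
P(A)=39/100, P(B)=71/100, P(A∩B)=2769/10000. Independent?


P(A)×P(B) = 2769/10000
P(A∩B) = 2769/10000
Equal ✓ → Independent

Yes, independent


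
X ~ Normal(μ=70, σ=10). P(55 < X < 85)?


z₁=(55-70)/10=-1.5, z₂=(85-70)/10=1.5
P = Φ(1.5) - Φ(-1.5) = 0.933193 - 0.066807 = 0.866386 ≈ 0.8664

P(55 < X < 85) ≈ 0.8664


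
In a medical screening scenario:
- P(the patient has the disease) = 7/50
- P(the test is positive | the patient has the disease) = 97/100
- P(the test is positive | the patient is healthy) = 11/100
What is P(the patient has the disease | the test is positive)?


Using Bayes' theorem:
P(A|B) = P(B|A)·P(A) / P(B)

P(the test is positive) = 97/100 × 7/50 + 11/100 × 43/50
= 679/5000 + 473/5000 = 144/625

P(the patient has the disease|the test is positive) = (679/5000) / (144/625) = 679/1152

P(the patient has the disease|the test is positive) = 679/1152 ≈ 58.94%


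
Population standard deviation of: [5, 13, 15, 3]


Mean = 36/4 = 9
  (5-9)²=16
  (13-9)²=16
  (15-9)²=36
  (3-9)²=36
Σ(x-μ)² = 104
σ² = 104/4 = 26

σ = √(26) ≈ 5.0990


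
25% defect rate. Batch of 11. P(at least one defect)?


P(all good) = (3/4)^11 = 177147/4194304
P(≥1 defect) = 4017157/4194304

P = 4017157/4194304 ≈ 95.78%


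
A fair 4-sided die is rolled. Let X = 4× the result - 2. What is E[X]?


E[die] = (1+4)/2 = 5/2
E[X] = 4×5/2 - 2 = 8

E[X] = 8


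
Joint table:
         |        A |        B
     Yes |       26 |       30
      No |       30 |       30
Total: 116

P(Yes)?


P(Yes) = (26+30)/116 = 56/116 = 14/29

P(Yes) = 14/29 ≈ 48.28%


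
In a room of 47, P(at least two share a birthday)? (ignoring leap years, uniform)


P(all different) = Π(365-i)/365 for i=0..46
= 0.045226
P(match) = 1 - 0.045226 = 0.954774

P ≈ 0.9548 ≈ 95.48%


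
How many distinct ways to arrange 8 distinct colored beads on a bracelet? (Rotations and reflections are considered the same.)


Free circular arrangements: rotations and reflections both identified.
(n-1)!/2 = 7!/2 = 5040/2 = 2520

2520


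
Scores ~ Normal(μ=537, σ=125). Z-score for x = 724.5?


z = (x - μ)/σ = (724.5 - 537)/125 = 1.5

z = 1.5


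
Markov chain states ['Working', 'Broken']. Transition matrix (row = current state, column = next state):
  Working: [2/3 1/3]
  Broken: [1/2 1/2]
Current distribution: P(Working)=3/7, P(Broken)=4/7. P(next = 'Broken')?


P(next=Broken) = Σᵢ P(now=i)×P(i→Broken)
= 3/7×1/3 + 4/7×1/2
= 1/7 + 2/7 = 3/7

P = 3/7 ≈ 0.4286


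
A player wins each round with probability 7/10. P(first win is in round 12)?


Geometric: P(X=12) = (1-p)^(k-1)×p = (3/10)^11×7/10 = 1240029/1000000000000

P(X=12) = 1240029/1000000000000 ≈ 0.00%


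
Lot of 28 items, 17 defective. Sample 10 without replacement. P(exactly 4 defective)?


Hypergeometric: C(17,4)×C(11,6)/C(28,10)
= 2380×462/13123110 = 476/5681

P(X=4) = 476/5681 ≈ 8.38%


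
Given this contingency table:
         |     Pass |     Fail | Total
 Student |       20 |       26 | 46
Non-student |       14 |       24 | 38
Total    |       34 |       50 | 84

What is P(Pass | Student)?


P(Pass | Student) = 20/(20+26) = 20/46 = 10/23

P(Pass|Student) = 10/23 ≈ 43.48%


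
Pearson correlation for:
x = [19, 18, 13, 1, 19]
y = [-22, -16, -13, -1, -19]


n=5, Σx=70, Σy=-71, Σxy=-1237, Σx²=1216, Σy²=1271
r = (5×(-1237) - 70×(-71))/√((5×1216 - 70²)(5×1271 - (-71)²))
= -1215/√(1180×1314) = -1215/√1550520 ≈ -1215/1245.1988 ≈ -0.9757

r ≈ -0.9757


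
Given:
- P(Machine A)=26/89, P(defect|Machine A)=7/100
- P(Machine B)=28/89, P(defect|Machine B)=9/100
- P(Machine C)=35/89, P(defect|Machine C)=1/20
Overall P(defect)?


P(B) = Σ P(B|Aᵢ)×P(Aᵢ)
  7/100×26/89 = 91/4450
  9/100×28/89 = 63/2225
  1/20×35/89 = 7/356
Sum = 609/8900

P(defect) = 609/8900 ≈ 6.84%


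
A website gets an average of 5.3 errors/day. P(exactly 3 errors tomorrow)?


Poisson(λ=5.3): P(X=3) = e^(-λ)×λ^k/k!
= e^(-5.3) × 5.3^3 / 3!
≈ 0.004991593907 × 148.877 / 6 ≈ 0.123856

P(X=3) ≈ 0.123856 ≈ 12.39%


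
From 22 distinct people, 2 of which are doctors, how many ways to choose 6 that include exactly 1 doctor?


Choose 1 of the 2 doctors and 5 of the other 20 people:
C(2,1)×C(20,5) = 2×15504 = 31008

31008


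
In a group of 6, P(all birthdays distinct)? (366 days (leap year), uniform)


P(all different) = Π(366-i)/366 for i=0..5
= (366/366)×(365/366)×...×(361/366)
= 0.959646

P ≈ 0.9596 ≈ 95.96%


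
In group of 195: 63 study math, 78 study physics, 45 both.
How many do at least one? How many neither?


|A∪B| = 63+78-45 = 96
Neither = 195-96 = 99

At least one: 96; Neither: 99


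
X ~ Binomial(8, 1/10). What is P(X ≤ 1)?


P(X ≤ 1) = Σ P(X=i) for i=0..1
P(X=0) = 43046721/100000000
P(X=1) = 4782969/12500000
Sum = 81310473/100000000

P(X ≤ 1) = 81310473/100000000 ≈ 81.31%


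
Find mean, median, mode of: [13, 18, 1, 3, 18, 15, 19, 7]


Sorted: [1, 3, 7, 13, 15, 18, 18, 19]
Mean = 94/8 = 47/4
Median = 14
Freq: {13: 1, 18: 2, 1: 1, 3: 1, 15: 1, 19: 1, 7: 1}
Mode: [18]

Mean=47/4, Median=14, Mode=18


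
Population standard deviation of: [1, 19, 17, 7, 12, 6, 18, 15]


Mean = 95/8
  (1-95/8)²=7569/64
  (19-95/8)²=3249/64
  (17-95/8)²=1681/64
  (7-95/8)²=1521/64
  (12-95/8)²=1/64
  (6-95/8)²=2209/64
  (18-95/8)²=2401/64
  (15-95/8)²=625/64
Σ(x-μ)² = 2407/8
σ² = (2407/8)/8 = 2407/64

σ = √(2407/64) ≈ 6.1326


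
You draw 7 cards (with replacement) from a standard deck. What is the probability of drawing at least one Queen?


P(not a Queen) = 48/52 = 12/13
P(none in 7 draws) = (12/13)^7 = 35831808/62748517
P(≥1 Queen) = 1 - 35831808/62748517 = 26916709/62748517

P = 26916709/62748517 ≈ 42.90%


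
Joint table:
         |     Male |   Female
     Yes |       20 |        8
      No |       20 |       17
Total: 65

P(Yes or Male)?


P(Yes∨Male) = P(Yes) + P(Male) - P(Yes∧Male)
= (28 + 40 - 20)/65 = 48/65

P = 48/65 ≈ 73.85%


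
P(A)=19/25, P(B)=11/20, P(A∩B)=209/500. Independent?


P(A)×P(B) = 209/500
P(A∩B) = 209/500
Equal ✓ → Independent

Yes, independent


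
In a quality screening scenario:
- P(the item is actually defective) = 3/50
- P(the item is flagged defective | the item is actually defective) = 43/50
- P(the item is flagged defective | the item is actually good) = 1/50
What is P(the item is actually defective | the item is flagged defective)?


Using Bayes' theorem:
P(A|B) = P(B|A)·P(A) / P(B)

P(the item is flagged defective) = 43/50 × 3/50 + 1/50 × 47/50
= 129/2500 + 47/2500 = 44/625

P(the item is actually defective|the item is flagged defective) = (129/2500) / (44/625) = 129/176

P(the item is actually defective|the item is flagged defective) = 129/176 ≈ 73.30%


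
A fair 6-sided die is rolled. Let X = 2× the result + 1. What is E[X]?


E[die] = (1+6)/2 = 7/2
E[X] = 2×7/2 + 1 = 8

E[X] = 8


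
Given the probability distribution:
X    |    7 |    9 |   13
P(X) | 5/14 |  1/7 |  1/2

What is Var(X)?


E[X] = 72/7
E[X²] = 795/7
Var(X) = E[X²] - (E[X])² = 795/7 - 5184/49 = 381/49

Var(X) = 381/49 ≈ 7.7755


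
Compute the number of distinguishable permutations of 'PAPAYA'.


Letters: 6, freq: {'P': 2, 'A': 3, 'Y': 1}
6!/(2!×3!×1!) = 720/12 = 60

60


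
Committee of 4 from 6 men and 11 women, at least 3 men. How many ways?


Count by #men:
  3M,1W: C(6,3)×C(11,1)=220
  4M,0W: C(6,4)×C(11,0)=15
Total = 235

235


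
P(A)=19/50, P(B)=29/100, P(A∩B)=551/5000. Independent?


P(A)×P(B) = 551/5000
P(A∩B) = 551/5000
Equal ✓ → Independent

Yes, independent


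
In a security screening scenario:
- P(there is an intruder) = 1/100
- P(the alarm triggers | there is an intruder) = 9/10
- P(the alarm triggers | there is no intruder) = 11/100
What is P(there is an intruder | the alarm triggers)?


Using Bayes' theorem:
P(A|B) = P(B|A)·P(A) / P(B)

P(the alarm triggers) = 9/10 × 1/100 + 11/100 × 99/100
= 9/1000 + 1089/10000 = 1179/10000

P(there is an intruder|the alarm triggers) = (9/1000) / (1179/10000) = 10/131

P(there is an intruder|the alarm triggers) = 10/131 ≈ 7.63%


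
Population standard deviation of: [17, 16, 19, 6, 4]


Mean = 62/5
  (17-62/5)²=529/25
  (16-62/5)²=324/25
  (19-62/5)²=1089/25
  (6-62/5)²=1024/25
  (4-62/5)²=1764/25
Σ(x-μ)² = 946/5
σ² = (946/5)/5 = 946/25

σ = √(946/25) ≈ 6.1514


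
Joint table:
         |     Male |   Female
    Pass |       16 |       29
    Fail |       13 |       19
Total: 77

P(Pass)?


P(Pass) = (16+29)/77 = 45/77

P(Pass) = 45/77 ≈ 58.44%


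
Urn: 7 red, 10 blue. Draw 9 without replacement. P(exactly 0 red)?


Hypergeometric: C(7,0)×C(10,9)/C(17,9)
= 1×10/24310 = 1/2431

P(X=0) = 1/2431 ≈ 0.04%


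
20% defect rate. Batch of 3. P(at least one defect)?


P(all good) = (4/5)^3 = 64/125
P(≥1 defect) = 61/125

P = 61/125 ≈ 48.80%


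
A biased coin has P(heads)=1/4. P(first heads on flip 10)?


Geometric: P(X=10) = (1-p)^(k-1)×p = (3/4)^9×1/4 = 19683/1048576

P(X=10) = 19683/1048576 ≈ 1.88%


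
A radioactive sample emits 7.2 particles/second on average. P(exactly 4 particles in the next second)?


Poisson(λ=7.2): P(X=4) = e^(-λ)×λ^k/k!
= e^(-7.2) × 7.2^4 / 4!
≈ 0.0007465858084 × 2687.3856 / 24 ≈ 0.083598

P(X=4) ≈ 0.083598 ≈ 8.36%


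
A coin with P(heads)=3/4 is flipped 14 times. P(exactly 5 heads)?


Binomial: P(X=5) = C(14,5)×p^5×(1-p)^9
= 2002 × 243/1024 × 1/262144 = 243243/134217728

P(X=5) = 243243/134217728 ≈ 0.18%


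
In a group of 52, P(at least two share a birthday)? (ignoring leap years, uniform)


P(all different) = Π(365-i)/365 for i=0..51
= 0.021995
P(match) = 1 - 0.021995 = 0.978005

P ≈ 0.9780 ≈ 97.80%


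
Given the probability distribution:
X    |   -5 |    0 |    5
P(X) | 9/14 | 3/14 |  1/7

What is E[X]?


E[X] = Σ x·P(X=x)
= (-5)×(9/14) + (0)×(3/14) + (5)×(1/7)
= -5/2

E[X] = -5/2


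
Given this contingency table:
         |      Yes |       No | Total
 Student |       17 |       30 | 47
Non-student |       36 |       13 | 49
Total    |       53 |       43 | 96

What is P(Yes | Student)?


P(Yes | Student) = 17/(17+30) = 17/47

P(Yes|Student) = 17/47 ≈ 36.17%


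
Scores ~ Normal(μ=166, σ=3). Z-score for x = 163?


z = (x - μ)/σ = (163 - 166)/3 = -1.0

z = -1.0


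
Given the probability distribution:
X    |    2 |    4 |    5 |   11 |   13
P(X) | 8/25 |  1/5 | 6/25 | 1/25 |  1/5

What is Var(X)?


E[X] = 142/25
E[X²] = 1228/25
Var(X) = E[X²] - (E[X])² = 1228/25 - 20164/625 = 10536/625

Var(X) = 10536/625 ≈ 16.8576


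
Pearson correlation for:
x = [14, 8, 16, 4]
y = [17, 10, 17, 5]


n=4, Σx=42, Σy=49, Σxy=610, Σx²=532, Σy²=703
r = (4×610 - 42×49)/√((4×532 - 42²)(4×703 - 49²))
= 382/√(364×411) = 382/√149604 ≈ 382/386.7868 ≈ 0.9876

r ≈ 0.9876


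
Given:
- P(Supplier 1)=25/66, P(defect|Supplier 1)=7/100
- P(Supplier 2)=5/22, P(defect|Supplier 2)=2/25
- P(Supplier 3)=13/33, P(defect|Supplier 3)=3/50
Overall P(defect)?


P(B) = Σ P(B|Aᵢ)×P(Aᵢ)
  7/100×25/66 = 7/264
  2/25×5/22 = 1/55
  3/50×13/33 = 13/550
Sum = 41/600

P(defect) = 41/600 ≈ 6.83%


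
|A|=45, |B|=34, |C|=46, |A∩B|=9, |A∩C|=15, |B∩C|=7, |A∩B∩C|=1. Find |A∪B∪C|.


|A∪B∪C| = 45+34+46-9-15-7+1 = 95

|A∪B∪C| = 95


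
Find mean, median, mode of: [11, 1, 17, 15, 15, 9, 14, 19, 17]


Sorted: [1, 9, 11, 14, 15, 15, 17, 17, 19]
Mean = 118/9
Median = 15
Freq: {11: 1, 1: 1, 17: 2, 15: 2, 9: 1, 14: 1, 19: 1}
Mode: [15, 17]

Mean=118/9, Median=15, Mode=[15, 17]


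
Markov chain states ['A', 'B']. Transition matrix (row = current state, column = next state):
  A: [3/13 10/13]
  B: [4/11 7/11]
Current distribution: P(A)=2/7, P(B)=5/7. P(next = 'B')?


P(next=B) = Σᵢ P(now=i)×P(i→B)
= 2/7×10/13 + 5/7×7/11
= 20/91 + 5/11 = 675/1001

P = 675/1001 ≈ 0.6743


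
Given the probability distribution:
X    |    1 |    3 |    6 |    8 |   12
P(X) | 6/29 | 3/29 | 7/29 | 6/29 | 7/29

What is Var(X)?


E[X] = 189/29
E[X²] = 1677/29
Var(X) = E[X²] - (E[X])² = 1677/29 - 35721/841 = 12912/841

Var(X) = 12912/841 ≈ 15.3532


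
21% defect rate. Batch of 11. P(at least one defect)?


P(all good) = (79/100)^11 = 747993810527520928879/10000000000000000000000
P(≥1 defect) = 9252006189472479071121/10000000000000000000000

P = 9252006189472479071121/10000000000000000000000 ≈ 92.52%


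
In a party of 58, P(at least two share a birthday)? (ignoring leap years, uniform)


P(all different) = Π(365-i)/365 for i=0..57
= 0.008335
P(match) = 1 - 0.008335 = 0.991665

P ≈ 0.9917 ≈ 99.17%


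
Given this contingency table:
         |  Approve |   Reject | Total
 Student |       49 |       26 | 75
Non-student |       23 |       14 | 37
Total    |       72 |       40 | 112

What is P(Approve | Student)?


P(Approve | Student) = 49/(49+26) = 49/75

P(Approve|Student) = 49/75 ≈ 65.33%


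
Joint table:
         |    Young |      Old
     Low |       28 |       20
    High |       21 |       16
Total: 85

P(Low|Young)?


P(Low|Young) = 28/(28+21) = 28/49 = 4/7

P = 4/7 ≈ 57.14%


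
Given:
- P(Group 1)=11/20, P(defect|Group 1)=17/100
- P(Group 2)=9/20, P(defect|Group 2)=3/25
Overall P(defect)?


P(B) = Σ P(B|Aᵢ)×P(Aᵢ)
  17/100×11/20 = 187/2000
  3/25×9/20 = 27/500
Sum = 59/400

P(defect) = 59/400 ≈ 14.75%


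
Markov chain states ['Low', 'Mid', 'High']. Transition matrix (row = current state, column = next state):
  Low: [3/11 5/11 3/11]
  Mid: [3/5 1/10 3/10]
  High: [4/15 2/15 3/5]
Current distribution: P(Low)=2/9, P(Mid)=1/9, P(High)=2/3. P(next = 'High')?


P(next=High) = Σᵢ P(now=i)×P(i→High)
= 2/9×3/11 + 1/9×3/10 + 2/3×3/5
= 2/33 + 1/30 + 2/5 = 163/330

P = 163/330 ≈ 0.4939


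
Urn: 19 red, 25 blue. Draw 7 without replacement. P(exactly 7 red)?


Hypergeometric: C(19,7)×C(25,0)/C(44,7)
= 50388×1/38320568 = 51/38786

P(X=7) = 51/38786 ≈ 0.13%


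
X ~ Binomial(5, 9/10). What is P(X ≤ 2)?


P(X ≤ 2) = Σ P(X=i) for i=0..2
P(X=0) = 1/100000
P(X=1) = 9/20000
P(X=2) = 81/10000
Sum = 107/12500

P(X ≤ 2) = 107/12500 ≈ 0.86%


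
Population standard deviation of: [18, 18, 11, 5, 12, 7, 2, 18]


Mean = 91/8
  (18-91/8)²=2809/64
  (18-91/8)²=2809/64
  (11-91/8)²=9/64
  (5-91/8)²=2601/64
  (12-91/8)²=25/64
  (7-91/8)²=1225/64
  (2-91/8)²=5625/64
  (18-91/8)²=2809/64
Σ(x-μ)² = 2239/8
σ² = (2239/8)/8 = 2239/64

σ = √(2239/64) ≈ 5.9148


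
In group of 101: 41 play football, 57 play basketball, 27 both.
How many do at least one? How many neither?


|A∪B| = 41+57-27 = 71
Neither = 101-71 = 30

At least one: 71; Neither: 30


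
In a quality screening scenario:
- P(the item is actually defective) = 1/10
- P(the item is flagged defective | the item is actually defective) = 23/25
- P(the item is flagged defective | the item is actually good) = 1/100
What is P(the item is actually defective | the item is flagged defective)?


Using Bayes' theorem:
P(A|B) = P(B|A)·P(A) / P(B)

P(the item is flagged defective) = 23/25 × 1/10 + 1/100 × 9/10
= 23/250 + 9/1000 = 101/1000

P(the item is actually defective|the item is flagged defective) = (23/250) / (101/1000) = 92/101

P(the item is actually defective|the item is flagged defective) = 92/101 ≈ 91.09%


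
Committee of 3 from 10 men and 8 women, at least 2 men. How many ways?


Count by #men:
  2M,1W: C(10,2)×C(8,1)=360
  3M,0W: C(10,3)×C(8,0)=120
Total = 480

480


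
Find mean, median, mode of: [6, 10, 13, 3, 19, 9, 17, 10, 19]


Sorted: [3, 6, 9, 10, 10, 13, 17, 19, 19]
Mean = 106/9
Median = 10
Freq: {6: 1, 10: 2, 13: 1, 3: 1, 19: 2, 9: 1, 17: 1}
Mode: [10, 19]

Mean=106/9, Median=10, Mode=[10, 19]


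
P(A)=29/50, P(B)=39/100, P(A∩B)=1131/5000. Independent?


P(A)×P(B) = 1131/5000
P(A∩B) = 1131/5000
Equal ✓ → Independent

Yes, independent


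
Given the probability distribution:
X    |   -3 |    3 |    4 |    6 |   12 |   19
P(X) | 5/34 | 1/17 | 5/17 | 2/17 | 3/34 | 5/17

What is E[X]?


E[X] = Σ x·P(X=x)
= (-3)×(5/34) + (3)×(1/17) + (4)×(5/17) + (6)×(2/17) + (12)×(3/34) + (19)×(5/17)
= 281/34

E[X] = 281/34


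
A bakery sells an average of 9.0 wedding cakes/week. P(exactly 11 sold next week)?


Poisson(λ=9.0): P(X=11) = e^(-λ)×λ^k/k!
= e^(-9.0) × 9.0^11 / 11!
≈ 0.0001234098041 × 31381059609 / 39916800 ≈ 0.097020

P(X=11) ≈ 0.097020 ≈ 9.70%


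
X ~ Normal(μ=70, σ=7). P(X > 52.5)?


z = (52.5-70)/7 = -2.5
P(X > 52.5) = 1 - P(Z ≤ -2.5) = 1 - 0.0062 = 0.9938

P(X > 52.5) ≈ 0.9938


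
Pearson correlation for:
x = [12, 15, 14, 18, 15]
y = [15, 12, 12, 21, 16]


n=5, Σx=74, Σy=76, Σxy=1146, Σx²=1114, Σy²=1210
r = (5×1146 - 74×76)/√((5×1114 - 74²)(5×1210 - 76²))
= 106/√(94×274) = 106/√25756 ≈ 106/160.4868 ≈ 0.6605

r ≈ 0.6605


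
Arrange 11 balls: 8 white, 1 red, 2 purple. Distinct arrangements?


11!/(8!×1!×2!) = 495

495


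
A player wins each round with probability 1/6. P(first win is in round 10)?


Geometric: P(X=10) = (1-p)^(k-1)×p = (5/6)^9×1/6 = 1953125/60466176

P(X=10) = 1953125/60466176 ≈ 3.23%


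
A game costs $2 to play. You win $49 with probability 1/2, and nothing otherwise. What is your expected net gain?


E[gain] = (49-2)×1/2 + (-2)×1/2
= 47/2 - 1 = 45/2

Expected net gain = $45/2 ≈ $22.50


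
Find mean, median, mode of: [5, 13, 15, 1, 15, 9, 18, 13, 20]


Sorted: [1, 5, 9, 13, 13, 15, 15, 18, 20]
Mean = 109/9
Median = 13
Freq: {5: 1, 13: 2, 15: 2, 1: 1, 9: 1, 18: 1, 20: 1}
Mode: [13, 15]

Mean=109/9, Median=13, Mode=[13, 15]


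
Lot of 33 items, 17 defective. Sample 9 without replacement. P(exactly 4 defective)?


Hypergeometric: C(17,4)×C(16,5)/C(33,9)
= 2380×4368/38567100 = 13328/49445

P(X=4) = 13328/49445 ≈ 26.96%


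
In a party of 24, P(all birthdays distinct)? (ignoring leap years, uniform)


P(all different) = Π(365-i)/365 for i=0..23
= (365/365)×(364/365)×...×(342/365)
= 0.461656

P ≈ 0.4617 ≈ 46.17%


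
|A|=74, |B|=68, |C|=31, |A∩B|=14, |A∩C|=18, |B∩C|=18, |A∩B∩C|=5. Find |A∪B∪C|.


|A∪B∪C| = 74+68+31-14-18-18+5 = 128

|A∪B∪C| = 128


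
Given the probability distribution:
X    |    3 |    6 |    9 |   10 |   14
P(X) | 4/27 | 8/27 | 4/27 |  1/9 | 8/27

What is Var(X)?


E[X] = 238/27
E[X²] = 2516/27
Var(X) = E[X²] - (E[X])² = 2516/27 - 56644/729 = 11288/729

Var(X) = 11288/729 ≈ 15.4842


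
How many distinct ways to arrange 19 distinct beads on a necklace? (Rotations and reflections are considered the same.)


Free circular arrangements: rotations and reflections both identified.
(n-1)!/2 = 18!/2 = 6402373705728000/2 = 3201186852864000

3201186852864000


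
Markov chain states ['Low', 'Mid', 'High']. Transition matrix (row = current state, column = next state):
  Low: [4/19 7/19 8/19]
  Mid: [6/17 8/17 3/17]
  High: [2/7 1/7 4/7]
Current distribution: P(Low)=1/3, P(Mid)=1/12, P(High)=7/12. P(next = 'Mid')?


P(next=Mid) = Σᵢ P(now=i)×P(i→Mid)
= 1/3×7/19 + 1/12×8/17 + 7/12×1/7
= 7/57 + 2/51 + 1/12 = 317/1292

P = 317/1292 ≈ 0.2454


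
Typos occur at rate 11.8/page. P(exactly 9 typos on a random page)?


Poisson(λ=11.8): P(X=9) = e^(-λ)×λ^k/k!
= e^(-11.8) × 11.8^9 / 9!
≈ 7.504557915e-06 × 4435453859.15 / 362880 ≈ 0.091728

P(X=9) ≈ 0.091728 ≈ 9.17%


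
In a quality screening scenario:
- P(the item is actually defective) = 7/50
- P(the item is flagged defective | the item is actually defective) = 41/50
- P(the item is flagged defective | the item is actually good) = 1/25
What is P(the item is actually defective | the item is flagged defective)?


Using Bayes' theorem:
P(A|B) = P(B|A)·P(A) / P(B)

P(the item is flagged defective) = 41/50 × 7/50 + 1/25 × 43/50
= 287/2500 + 43/1250 = 373/2500

P(the item is actually defective|the item is flagged defective) = (287/2500) / (373/2500) = 287/373

P(the item is actually defective|the item is flagged defective) = 287/373 ≈ 76.94%


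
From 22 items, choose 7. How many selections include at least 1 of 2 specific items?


Complement: C(22,7) - C(20,7) = 170544 - 77520 = 93024

93024


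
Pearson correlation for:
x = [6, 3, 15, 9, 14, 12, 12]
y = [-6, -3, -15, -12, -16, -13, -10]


n=7, Σx=71, Σy=-75, Σxy=-878, Σx²=835, Σy²=939
r = (7×(-878) - 71×(-75))/√((7×835 - 71²)(7×939 - (-75)²))
= -821/√(804×948) = -821/√762192 ≈ -821/873.0361 ≈ -0.9404

r ≈ -0.9404


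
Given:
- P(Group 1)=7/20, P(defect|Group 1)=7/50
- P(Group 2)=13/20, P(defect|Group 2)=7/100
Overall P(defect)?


P(B) = Σ P(B|Aᵢ)×P(Aᵢ)
  7/50×7/20 = 49/1000
  7/100×13/20 = 91/2000
Sum = 189/2000

P(defect) = 189/2000 ≈ 9.45%


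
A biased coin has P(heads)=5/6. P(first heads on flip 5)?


Geometric: P(X=5) = (1-p)^(k-1)×p = (1/6)^4×5/6 = 5/7776

P(X=5) = 5/7776 ≈ 0.06%


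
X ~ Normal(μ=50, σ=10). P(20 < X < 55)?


z₁=(20-50)/10=-3.0, z₂=(55-50)/10=0.5
P = Φ(0.5) - Φ(-3.0) = 0.691462 - 0.001350 = 0.690112 ≈ 0.6901

P(20 < X < 55) ≈ 0.6901


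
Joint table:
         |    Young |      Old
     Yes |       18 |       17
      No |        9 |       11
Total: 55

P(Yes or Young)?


P(Yes∨Young) = P(Yes) + P(Young) - P(Yes∧Young)
= (35 + 27 - 18)/55 = 44/55 = 4/5

P = 4/5 ≈ 80.00%


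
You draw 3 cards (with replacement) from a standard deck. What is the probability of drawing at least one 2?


P(not a 2) = 48/52 = 12/13
P(none in 3 draws) = (12/13)^3 = 1728/2197
P(≥1 2) = 1 - 1728/2197 = 469/2197

P = 469/2197 ≈ 21.35%


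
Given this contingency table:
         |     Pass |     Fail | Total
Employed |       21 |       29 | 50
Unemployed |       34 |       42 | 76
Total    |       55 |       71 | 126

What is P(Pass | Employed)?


P(Pass | Employed) = 21/(21+29) = 21/50

P(Pass|Employed) = 21/50 ≈ 42.00%


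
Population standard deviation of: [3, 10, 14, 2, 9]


Mean = 38/5
  (3-38/5)²=529/25
  (10-38/5)²=144/25
  (14-38/5)²=1024/25
  (2-38/5)²=784/25
  (9-38/5)²=49/25
Σ(x-μ)² = 506/5
σ² = (506/5)/5 = 506/25

σ = √(506/25) ≈ 4.4989


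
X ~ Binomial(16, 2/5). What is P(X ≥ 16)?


P(X ≥ 16) = Σ P(X=i) for i=16..16
P(X=16) = 65536/152587890625
Sum = 65536/152587890625

P(X ≥ 16) = 65536/152587890625 ≈ 0.00%


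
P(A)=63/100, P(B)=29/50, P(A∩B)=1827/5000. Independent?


P(A)×P(B) = 1827/5000
P(A∩B) = 1827/5000
Equal ✓ → Independent

Yes, independent


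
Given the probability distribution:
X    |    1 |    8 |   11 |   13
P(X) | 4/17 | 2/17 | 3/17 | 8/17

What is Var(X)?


E[X] = 157/17
E[X²] = 1847/17
Var(X) = E[X²] - (E[X])² = 1847/17 - 24649/289 = 6750/289

Var(X) = 6750/289 ≈ 23.3564


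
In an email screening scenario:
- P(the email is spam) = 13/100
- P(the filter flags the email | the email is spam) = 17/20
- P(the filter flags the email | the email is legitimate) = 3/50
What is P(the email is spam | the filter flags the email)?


Using Bayes' theorem:
P(A|B) = P(B|A)·P(A) / P(B)

P(the filter flags the email) = 17/20 × 13/100 + 3/50 × 87/100
= 221/2000 + 261/5000 = 1627/10000

P(the email is spam|the filter flags the email) = (221/2000) / (1627/10000) = 1105/1627

P(the email is spam|the filter flags the email) = 1105/1627 ≈ 67.92%


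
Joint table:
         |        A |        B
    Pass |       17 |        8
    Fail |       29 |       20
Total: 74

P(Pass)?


P(Pass) = (17+8)/74 = 25/74

P(Pass) = 25/74 ≈ 33.78%


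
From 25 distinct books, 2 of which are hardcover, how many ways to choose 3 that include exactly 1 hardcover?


Choose 1 of the 2 hardcovers and 2 of the other 23 books:
C(2,1)×C(23,2) = 2×253 = 506

506


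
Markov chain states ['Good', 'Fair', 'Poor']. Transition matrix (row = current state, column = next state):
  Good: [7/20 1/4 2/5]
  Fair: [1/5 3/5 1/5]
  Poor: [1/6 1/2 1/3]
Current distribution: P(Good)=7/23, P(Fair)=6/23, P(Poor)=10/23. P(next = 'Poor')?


P(next=Poor) = Σᵢ P(now=i)×P(i→Poor)
= 7/23×2/5 + 6/23×1/5 + 10/23×1/3
= 14/115 + 6/115 + 10/69 = 22/69

P = 22/69 ≈ 0.3188


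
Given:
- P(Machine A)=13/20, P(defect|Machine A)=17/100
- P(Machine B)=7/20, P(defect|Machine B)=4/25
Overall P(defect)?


P(B) = Σ P(B|Aᵢ)×P(Aᵢ)
  17/100×13/20 = 221/2000
  4/25×7/20 = 7/125
Sum = 333/2000

P(defect) = 333/2000 ≈ 16.65%


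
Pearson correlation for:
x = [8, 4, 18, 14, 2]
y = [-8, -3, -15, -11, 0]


n=5, Σx=46, Σy=-37, Σxy=-500, Σx²=604, Σy²=419
r = (5×(-500) - 46×(-37))/√((5×604 - 46²)(5×419 - (-37)²))
= -798/√(904×726) = -798/√656304 ≈ -798/810.1259 ≈ -0.9850

r ≈ -0.9850


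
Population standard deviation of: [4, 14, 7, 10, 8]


Mean = 43/5
  (4-43/5)²=529/25
  (14-43/5)²=729/25
  (7-43/5)²=64/25
  (10-43/5)²=49/25
  (8-43/5)²=9/25
Σ(x-μ)² = 276/5
σ² = (276/5)/5 = 276/25

σ = √(276/25) ≈ 3.3226


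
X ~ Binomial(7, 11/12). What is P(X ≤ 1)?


P(X ≤ 1) = Σ P(X=i) for i=0..1
P(X=0) = 1/35831808
P(X=1) = 77/35831808
Sum = 13/5971968

P(X ≤ 1) = 13/5971968 ≈ 0.00%


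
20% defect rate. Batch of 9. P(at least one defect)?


P(all good) = (4/5)^9 = 262144/1953125
P(≥1 defect) = 1690981/1953125

P = 1690981/1953125 ≈ 86.58%


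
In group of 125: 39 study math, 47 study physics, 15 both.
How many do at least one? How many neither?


|A∪B| = 39+47-15 = 71
Neither = 125-71 = 54

At least one: 71; Neither: 54


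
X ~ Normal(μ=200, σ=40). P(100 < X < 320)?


z₁=(100-200)/40=-2.5, z₂=(320-200)/40=3.0
P = Φ(3.0) - Φ(-2.5) = 0.998650 - 0.006210 = 0.992440 ≈ 0.9924

P(100 < X < 320) ≈ 0.9924


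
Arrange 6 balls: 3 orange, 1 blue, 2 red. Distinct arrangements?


6!/(3!×1!×2!) = 60

60


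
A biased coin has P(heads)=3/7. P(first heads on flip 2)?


Geometric: P(X=2) = (1-p)^(k-1)×p = (4/7)^1×3/7 = 12/49

P(X=2) = 12/49 ≈ 24.49%


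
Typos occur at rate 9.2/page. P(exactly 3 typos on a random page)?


Poisson(λ=9.2): P(X=3) = e^(-λ)×λ^k/k!
= e^(-9.2) × 9.2^3 / 3!
≈ 0.0001010394018 × 778.688 / 6 ≈ 0.013113

P(X=3) ≈ 0.013113 ≈ 1.31%


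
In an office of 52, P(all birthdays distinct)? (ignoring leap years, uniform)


P(all different) = Π(365-i)/365 for i=0..51
= (365/365)×(364/365)×...×(314/365)
= 0.021995

P ≈ 0.0220 ≈ 2.20%


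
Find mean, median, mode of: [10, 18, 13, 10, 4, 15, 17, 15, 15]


Sorted: [4, 10, 10, 13, 15, 15, 15, 17, 18]
Mean = 117/9 = 13
Median = 15
Freq: {10: 2, 18: 1, 13: 1, 4: 1, 15: 3, 17: 1}
Mode: [15]

Mean=13, Median=15, Mode=15


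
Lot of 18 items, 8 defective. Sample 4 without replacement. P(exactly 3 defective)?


Hypergeometric: C(8,3)×C(10,1)/C(18,4)
= 56×10/3060 = 28/153

P(X=3) = 28/153 ≈ 18.30%


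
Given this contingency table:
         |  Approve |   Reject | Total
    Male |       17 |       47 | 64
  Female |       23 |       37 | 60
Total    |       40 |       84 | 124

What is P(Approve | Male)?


P(Approve | Male) = 17/(17+47) = 17/64

P(Approve|Male) = 17/64 ≈ 26.56%


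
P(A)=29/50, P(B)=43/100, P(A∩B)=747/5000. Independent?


P(A)×P(B) = 1247/5000
P(A∩B) = 747/5000
Not equal → NOT independent

No, not independent


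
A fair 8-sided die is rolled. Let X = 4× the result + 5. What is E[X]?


E[die] = (1+8)/2 = 9/2
E[X] = 4×9/2 + 5 = 23

E[X] = 23


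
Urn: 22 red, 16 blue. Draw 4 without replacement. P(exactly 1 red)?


Hypergeometric: C(22,1)×C(16,3)/C(38,4)
= 22×560/73815 = 352/2109

P(X=1) = 352/2109 ≈ 16.69%


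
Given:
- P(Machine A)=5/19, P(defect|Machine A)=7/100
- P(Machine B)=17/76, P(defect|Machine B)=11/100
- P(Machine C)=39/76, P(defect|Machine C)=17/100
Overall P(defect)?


P(B) = Σ P(B|Aᵢ)×P(Aᵢ)
  7/100×5/19 = 7/380
  11/100×17/76 = 187/7600
  17/100×39/76 = 663/7600
Sum = 99/760

P(defect) = 99/760 ≈ 13.03%


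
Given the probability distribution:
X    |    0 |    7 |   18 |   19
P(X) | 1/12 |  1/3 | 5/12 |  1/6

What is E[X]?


E[X] = Σ x·P(X=x)
= (0)×(1/12) + (7)×(1/3) + (18)×(5/12) + (19)×(1/6)
= 13

E[X] = 13


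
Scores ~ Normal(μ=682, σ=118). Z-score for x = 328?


z = (x - μ)/σ = (328 - 682)/118 = -3.0

z = -3.0


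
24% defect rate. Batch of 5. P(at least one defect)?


P(all good) = (19/25)^5 = 2476099/9765625
P(≥1 defect) = 7289526/9765625

P = 7289526/9765625 ≈ 74.64%


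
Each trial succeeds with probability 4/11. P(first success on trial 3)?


Geometric: P(X=3) = (1-p)^(k-1)×p = (7/11)^2×4/11 = 196/1331

P(X=3) = 196/1331 ≈ 14.73%


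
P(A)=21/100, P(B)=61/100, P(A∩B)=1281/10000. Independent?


P(A)×P(B) = 1281/10000
P(A∩B) = 1281/10000
Equal ✓ → Independent

Yes, independent


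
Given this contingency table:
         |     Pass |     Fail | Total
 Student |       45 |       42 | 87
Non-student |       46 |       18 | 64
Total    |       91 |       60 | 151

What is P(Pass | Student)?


P(Pass | Student) = 45/(45+42) = 45/87 = 15/29

P(Pass|Student) = 15/29 ≈ 51.72%


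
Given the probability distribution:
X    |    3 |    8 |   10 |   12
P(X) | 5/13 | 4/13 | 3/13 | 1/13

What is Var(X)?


E[X] = 89/13
E[X²] = 745/13
Var(X) = E[X²] - (E[X])² = 745/13 - 7921/169 = 1764/169

Var(X) = 1764/169 ≈ 10.4379


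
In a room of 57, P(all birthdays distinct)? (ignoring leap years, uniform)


P(all different) = Π(365-i)/365 for i=0..56
= (365/365)×(364/365)×...×(309/365)
= 0.009878

P ≈ 0.0099 ≈ 0.99%


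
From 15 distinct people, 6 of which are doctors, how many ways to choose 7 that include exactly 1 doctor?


Choose 1 of the 6 doctors and 6 of the other 9 people:
C(6,1)×C(9,6) = 6×84 = 504

504


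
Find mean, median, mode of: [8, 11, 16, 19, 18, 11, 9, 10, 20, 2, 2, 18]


Sorted: [2, 2, 8, 9, 10, 11, 11, 16, 18, 18, 19, 20]
Mean = 144/12 = 12
Median = 11
Freq: {8: 1, 11: 2, 16: 1, 19: 1, 18: 2, 9: 1, 10: 1, 20: 1, 2: 2}
Mode: [2, 11, 18]

Mean=12, Median=11, Mode=[2, 11, 18]


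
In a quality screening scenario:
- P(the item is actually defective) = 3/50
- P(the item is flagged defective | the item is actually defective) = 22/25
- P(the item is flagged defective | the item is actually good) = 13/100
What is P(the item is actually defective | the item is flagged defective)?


Using Bayes' theorem:
P(A|B) = P(B|A)·P(A) / P(B)

P(the item is flagged defective) = 22/25 × 3/50 + 13/100 × 47/50
= 33/625 + 611/5000 = 7/40

P(the item is actually defective|the item is flagged defective) = (33/625) / (7/40) = 264/875

P(the item is actually defective|the item is flagged defective) = 264/875 ≈ 30.17%


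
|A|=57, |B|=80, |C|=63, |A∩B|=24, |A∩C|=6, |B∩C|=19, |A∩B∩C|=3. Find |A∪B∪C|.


|A∪B∪C| = 57+80+63-24-6-19+3 = 154

|A∪B∪C| = 154


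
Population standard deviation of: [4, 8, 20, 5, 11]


Mean = 48/5
  (4-48/5)²=784/25
  (8-48/5)²=64/25
  (20-48/5)²=2704/25
  (5-48/5)²=529/25
  (11-48/5)²=49/25
Σ(x-μ)² = 826/5
σ² = (826/5)/5 = 826/25

σ = √(826/25) ≈ 5.7480


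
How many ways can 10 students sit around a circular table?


Circular arrangements of 10 distinct objects: fix one position to break rotational symmetry.
(n-1)! = 9! = 362880

362880


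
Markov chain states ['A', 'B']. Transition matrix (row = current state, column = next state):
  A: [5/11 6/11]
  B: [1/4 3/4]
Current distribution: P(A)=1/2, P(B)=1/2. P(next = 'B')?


P(next=B) = Σᵢ P(now=i)×P(i→B)
= 1/2×6/11 + 1/2×3/4
= 3/11 + 3/8 = 57/88

P = 57/88 ≈ 0.6477


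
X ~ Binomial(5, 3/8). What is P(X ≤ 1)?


P(X ≤ 1) = Σ P(X=i) for i=0..1
P(X=0) = 3125/32768
P(X=1) = 9375/32768
Sum = 3125/8192

P(X ≤ 1) = 3125/8192 ≈ 38.15%


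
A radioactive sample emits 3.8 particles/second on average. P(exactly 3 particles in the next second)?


Poisson(λ=3.8): P(X=3) = e^(-λ)×λ^k/k!
= e^(-3.8) × 3.8^3 / 3!
≈ 0.02237077186 × 54.872 / 6 ≈ 0.204588

P(X=3) ≈ 0.204588 ≈ 20.46%


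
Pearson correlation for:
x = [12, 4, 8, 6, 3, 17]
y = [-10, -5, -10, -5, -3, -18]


n=6, Σx=50, Σy=-51, Σxy=-565, Σx²=558, Σy²=583
r = (6×(-565) - 50×(-51))/√((6×558 - 50²)(6×583 - (-51)²))
= -840/√(848×897) = -840/√760656 ≈ -840/872.1559 ≈ -0.9631

r ≈ -0.9631


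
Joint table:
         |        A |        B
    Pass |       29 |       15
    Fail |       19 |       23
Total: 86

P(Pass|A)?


P(Pass|A) = 29/(29+19) = 29/48

P = 29/48 ≈ 60.42%


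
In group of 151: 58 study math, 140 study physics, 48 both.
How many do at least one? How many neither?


|A∪B| = 58+140-48 = 150
Neither = 151-150 = 1

At least one: 150; Neither: 1


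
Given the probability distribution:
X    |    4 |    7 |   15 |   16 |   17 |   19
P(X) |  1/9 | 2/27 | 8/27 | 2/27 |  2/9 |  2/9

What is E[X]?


E[X] = Σ x·P(X=x)
= (4)×(1/9) + (7)×(2/27) + (15)×(8/27) + (16)×(2/27) + (17)×(2/9) + (19)×(2/9)
= 394/27

E[X] = 394/27


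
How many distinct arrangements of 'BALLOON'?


Letters: 7, freq: {'B': 1, 'A': 1, 'L': 2, 'O': 2, 'N': 1}
7!/(1!×1!×2!×2!×1!) = 5040/4 = 1260

1260


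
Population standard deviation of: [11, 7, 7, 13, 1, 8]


Mean = 47/6
  (11-47/6)²=361/36
  (7-47/6)²=25/36
  (7-47/6)²=25/36
  (13-47/6)²=961/36
  (1-47/6)²=1681/36
  (8-47/6)²=1/36
Σ(x-μ)² = 509/6
σ² = (509/6)/6 = 509/36

σ = √(509/36) ≈ 3.7602


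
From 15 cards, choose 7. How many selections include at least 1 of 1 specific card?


Complement: C(15,7) - C(14,7) = 6435 - 3432 = 3003

3003


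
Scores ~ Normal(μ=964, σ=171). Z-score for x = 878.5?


z = (x - μ)/σ = (878.5 - 964)/171 = -0.5

z = -0.5


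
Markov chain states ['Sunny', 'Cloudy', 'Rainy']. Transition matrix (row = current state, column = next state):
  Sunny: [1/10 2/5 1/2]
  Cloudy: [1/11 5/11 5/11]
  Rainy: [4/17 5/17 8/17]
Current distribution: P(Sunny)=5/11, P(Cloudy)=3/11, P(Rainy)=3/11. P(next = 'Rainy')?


P(next=Rainy) = Σᵢ P(now=i)×P(i→Rainy)
= 5/11×1/2 + 3/11×5/11 + 3/11×8/17
= 5/22 + 15/121 + 24/187 = 1973/4114

P = 1973/4114 ≈ 0.4796


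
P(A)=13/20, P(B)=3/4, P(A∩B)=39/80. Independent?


P(A)×P(B) = 39/80
P(A∩B) = 39/80
Equal ✓ → Independent

Yes, independent


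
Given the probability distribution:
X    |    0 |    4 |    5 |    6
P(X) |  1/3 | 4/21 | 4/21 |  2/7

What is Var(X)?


E[X] = 24/7
E[X²] = 380/21
Var(X) = E[X²] - (E[X])² = 380/21 - 576/49 = 932/147

Var(X) = 932/147 ≈ 6.3401


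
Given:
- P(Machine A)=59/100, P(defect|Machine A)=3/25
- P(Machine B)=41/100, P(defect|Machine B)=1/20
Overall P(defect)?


P(B) = Σ P(B|Aᵢ)×P(Aᵢ)
  3/25×59/100 = 177/2500
  1/20×41/100 = 41/2000
Sum = 913/10000

P(defect) = 913/10000 ≈ 9.13%


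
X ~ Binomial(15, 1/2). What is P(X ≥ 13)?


P(X ≥ 13) = Σ P(X=i) for i=13..15
P(X=13) = 105/32768
P(X=14) = 15/32768
P(X=15) = 1/32768
Sum = 121/32768

P(X ≥ 13) = 121/32768 ≈ 0.37%


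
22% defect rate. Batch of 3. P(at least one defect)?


P(all good) = (39/50)^3 = 59319/125000
P(≥1 defect) = 65681/125000

P = 65681/125000 ≈ 52.54%


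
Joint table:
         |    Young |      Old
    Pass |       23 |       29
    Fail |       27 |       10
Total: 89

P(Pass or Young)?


P(Pass∨Young) = P(Pass) + P(Young) - P(Pass∧Young)
= (52 + 50 - 23)/89 = 79/89

P = 79/89 ≈ 88.76%


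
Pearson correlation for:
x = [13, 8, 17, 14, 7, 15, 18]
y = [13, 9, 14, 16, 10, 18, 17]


n=7, Σx=92, Σy=97, Σxy=1349, Σx²=1316, Σy²=1415
r = (7×1349 - 92×97)/√((7×1316 - 92²)(7×1415 - 97²))
= 519/√(748×496) = 519/√371008 ≈ 519/609.1043 ≈ 0.8521

r ≈ 0.8521


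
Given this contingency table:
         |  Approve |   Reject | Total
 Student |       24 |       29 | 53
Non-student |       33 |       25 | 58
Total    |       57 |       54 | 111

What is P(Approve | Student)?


P(Approve | Student) = 24/(24+29) = 24/53

P(Approve|Student) = 24/53 ≈ 45.28%


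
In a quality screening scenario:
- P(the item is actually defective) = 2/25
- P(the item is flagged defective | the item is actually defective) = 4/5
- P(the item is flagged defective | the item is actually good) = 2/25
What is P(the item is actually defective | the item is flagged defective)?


Using Bayes' theorem:
P(A|B) = P(B|A)·P(A) / P(B)

P(the item is flagged defective) = 4/5 × 2/25 + 2/25 × 23/25
= 8/125 + 46/625 = 86/625

P(the item is actually defective|the item is flagged defective) = (8/125) / (86/625) = 20/43

P(the item is actually defective|the item is flagged defective) = 20/43 ≈ 46.51%
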